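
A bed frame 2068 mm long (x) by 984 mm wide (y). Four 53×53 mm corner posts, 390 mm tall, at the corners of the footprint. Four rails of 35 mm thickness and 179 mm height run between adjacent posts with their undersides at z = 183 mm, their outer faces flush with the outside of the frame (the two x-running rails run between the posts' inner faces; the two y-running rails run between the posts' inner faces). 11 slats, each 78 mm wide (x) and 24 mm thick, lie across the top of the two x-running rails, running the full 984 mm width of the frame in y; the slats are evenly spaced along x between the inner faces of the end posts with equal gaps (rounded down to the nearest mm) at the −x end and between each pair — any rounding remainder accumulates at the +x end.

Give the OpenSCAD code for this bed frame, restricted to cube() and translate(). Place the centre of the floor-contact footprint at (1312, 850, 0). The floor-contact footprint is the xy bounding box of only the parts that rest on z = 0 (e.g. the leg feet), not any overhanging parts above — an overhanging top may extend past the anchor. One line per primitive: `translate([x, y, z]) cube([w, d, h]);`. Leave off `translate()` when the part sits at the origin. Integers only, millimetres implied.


translate([278, 358, 0]) cube([53, 53, 390]);
translate([278, 1289, 0]) cube([53, 53, 390]);
translate([2293, 358, 0]) cube([53, 53, 390]);
translate([2293, 1289, 0]) cube([53, 53, 390]);
translate([331, 358, 183]) cube([1962, 35, 179]);
translate([331, 1307, 183]) cube([1962, 35, 179]);
translate([278, 411, 183]) cube([35, 878, 179]);
translate([2311, 411, 183]) cube([35, 878, 179]);
translate([423, 358, 362]) cube([78, 984, 24]);
translate([593, 358, 362]) cube([78, 984, 24]);
translate([763, 358, 362]) cube([78, 984, 24]);
translate([933, 358, 362]) cube([78, 984, 24]);
translate([1103, 358, 362]) cube([78, 984, 24]);
translate([1273, 358, 362]) cube([78, 984, 24]);
translate([1443, 358, 362]) cube([78, 984, 24]);
translate([1613, 358, 362]) cube([78, 984, 24]);
translate([1783, 358, 362]) cube([78, 984, 24]);
translate([1953, 358, 362]) cube([78, 984, 24]);
translate([2123, 358, 362]) cube([78, 984, 24]);


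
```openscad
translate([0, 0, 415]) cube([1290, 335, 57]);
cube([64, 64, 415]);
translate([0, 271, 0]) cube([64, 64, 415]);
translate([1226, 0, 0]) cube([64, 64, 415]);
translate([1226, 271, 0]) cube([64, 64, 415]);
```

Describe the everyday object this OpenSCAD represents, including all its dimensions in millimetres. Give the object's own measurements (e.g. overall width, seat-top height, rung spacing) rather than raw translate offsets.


A bench: a 1290×335 mm seat slab, 57 mm thick, top at z = 472 mm, on four 64×64 mm square legs flush with the seat corners and standing on z = 0.


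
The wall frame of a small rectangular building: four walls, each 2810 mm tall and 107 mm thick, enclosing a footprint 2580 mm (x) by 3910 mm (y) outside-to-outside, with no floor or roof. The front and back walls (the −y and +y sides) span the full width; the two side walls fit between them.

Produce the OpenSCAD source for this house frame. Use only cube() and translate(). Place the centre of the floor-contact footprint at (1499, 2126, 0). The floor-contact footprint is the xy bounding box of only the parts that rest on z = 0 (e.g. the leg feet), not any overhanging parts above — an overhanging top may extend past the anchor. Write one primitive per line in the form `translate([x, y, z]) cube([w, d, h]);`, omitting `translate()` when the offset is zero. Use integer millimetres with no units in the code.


translate([209, 171, 0]) cube([2580, 107, 2810]);
translate([209, 3974, 0]) cube([2580, 107, 2810]);
translate([209, 278, 0]) cube([107, 3696, 2810]);
translate([2682, 278, 0]) cube([107, 3696, 2810]);


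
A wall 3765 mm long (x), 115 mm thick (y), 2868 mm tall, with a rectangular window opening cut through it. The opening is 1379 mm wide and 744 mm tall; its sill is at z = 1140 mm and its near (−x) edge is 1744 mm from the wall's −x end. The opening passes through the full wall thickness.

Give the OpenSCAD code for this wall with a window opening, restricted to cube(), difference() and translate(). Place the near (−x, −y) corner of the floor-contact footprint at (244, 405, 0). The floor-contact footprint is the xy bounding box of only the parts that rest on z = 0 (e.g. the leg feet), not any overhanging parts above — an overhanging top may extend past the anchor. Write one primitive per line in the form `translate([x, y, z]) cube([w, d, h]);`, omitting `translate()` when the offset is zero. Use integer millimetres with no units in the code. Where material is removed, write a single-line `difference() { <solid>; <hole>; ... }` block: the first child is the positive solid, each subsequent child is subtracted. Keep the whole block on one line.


difference() { translate([244, 405, 0]) cube([3765, 115, 2868]); translate([1988, 405, 1140]) cube([1379, 115, 744]); }


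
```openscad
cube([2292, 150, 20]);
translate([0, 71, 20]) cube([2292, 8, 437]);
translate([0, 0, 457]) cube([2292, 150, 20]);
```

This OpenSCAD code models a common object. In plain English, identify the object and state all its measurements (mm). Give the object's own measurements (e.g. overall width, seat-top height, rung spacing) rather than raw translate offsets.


An I-beam lying along x, 2292 mm long. Overall section height 477 mm. Two flanges 150 mm wide (y) and 20 mm thick, one on the floor and one at the top; a web 8 mm thick runs between them, centred on the flange width.


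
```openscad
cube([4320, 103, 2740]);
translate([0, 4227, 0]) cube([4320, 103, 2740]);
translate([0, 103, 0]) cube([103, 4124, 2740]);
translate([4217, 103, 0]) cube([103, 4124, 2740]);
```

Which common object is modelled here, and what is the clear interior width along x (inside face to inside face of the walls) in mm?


A house (or room) frame. The interior width is 4114 mm.

Four 2740 mm walls enclosing a rectangle with no floor or roof — a room or house frame. Outside width is 4320 mm and wall thickness is 103 mm, so the interior width is 4320 − 2 × 103 = 4114 mm.


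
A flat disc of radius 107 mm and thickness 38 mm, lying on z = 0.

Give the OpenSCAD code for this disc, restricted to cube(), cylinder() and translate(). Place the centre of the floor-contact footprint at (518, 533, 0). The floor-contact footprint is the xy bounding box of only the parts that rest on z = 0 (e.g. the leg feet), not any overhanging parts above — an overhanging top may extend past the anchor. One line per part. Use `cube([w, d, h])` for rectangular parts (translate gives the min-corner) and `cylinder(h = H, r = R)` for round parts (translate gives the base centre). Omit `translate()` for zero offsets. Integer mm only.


translate([518, 533, 0]) cylinder(h = 38, r = 107);


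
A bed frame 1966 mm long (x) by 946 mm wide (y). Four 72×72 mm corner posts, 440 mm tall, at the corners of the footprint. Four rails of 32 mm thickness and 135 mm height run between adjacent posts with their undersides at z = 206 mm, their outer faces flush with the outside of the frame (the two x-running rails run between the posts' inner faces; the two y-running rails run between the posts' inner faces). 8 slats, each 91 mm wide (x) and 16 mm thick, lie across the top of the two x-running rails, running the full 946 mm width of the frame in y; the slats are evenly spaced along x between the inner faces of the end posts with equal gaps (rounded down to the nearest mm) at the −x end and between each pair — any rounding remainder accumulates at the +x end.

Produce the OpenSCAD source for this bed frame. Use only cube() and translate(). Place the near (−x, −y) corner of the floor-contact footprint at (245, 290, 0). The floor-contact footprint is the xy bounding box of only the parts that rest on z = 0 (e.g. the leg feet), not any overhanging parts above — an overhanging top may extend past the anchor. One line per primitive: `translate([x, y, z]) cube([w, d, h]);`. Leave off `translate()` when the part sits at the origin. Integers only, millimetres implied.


translate([245, 290, 0]) cube([72, 72, 440]);
translate([245, 1164, 0]) cube([72, 72, 440]);
translate([2139, 290, 0]) cube([72, 72, 440]);
translate([2139, 1164, 0]) cube([72, 72, 440]);
translate([317, 290, 206]) cube([1822, 32, 135]);
translate([317, 1204, 206]) cube([1822, 32, 135]);
translate([245, 362, 206]) cube([32, 802, 135]);
translate([2179, 362, 206]) cube([32, 802, 135]);
translate([438, 290, 341]) cube([91, 946, 16]);
translate([650, 290, 341]) cube([91, 946, 16]);
translate([862, 290, 341]) cube([91, 946, 16]);
translate([1074, 290, 341]) cube([91, 946, 16]);
translate([1286, 290, 341]) cube([91, 946, 16]);
translate([1498, 290, 341]) cube([91, 946, 16]);
translate([1710, 290, 341]) cube([91, 946, 16]);
translate([1922, 290, 341]) cube([91, 946, 16]);


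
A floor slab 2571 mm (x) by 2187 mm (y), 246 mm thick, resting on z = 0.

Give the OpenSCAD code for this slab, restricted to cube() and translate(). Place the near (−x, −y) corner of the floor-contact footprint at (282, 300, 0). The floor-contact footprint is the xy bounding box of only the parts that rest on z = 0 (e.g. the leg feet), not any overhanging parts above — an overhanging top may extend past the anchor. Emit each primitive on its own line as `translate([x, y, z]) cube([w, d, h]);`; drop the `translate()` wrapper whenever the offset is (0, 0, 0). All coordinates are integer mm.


translate([282, 300, 0]) cube([2571, 2187, 246]);


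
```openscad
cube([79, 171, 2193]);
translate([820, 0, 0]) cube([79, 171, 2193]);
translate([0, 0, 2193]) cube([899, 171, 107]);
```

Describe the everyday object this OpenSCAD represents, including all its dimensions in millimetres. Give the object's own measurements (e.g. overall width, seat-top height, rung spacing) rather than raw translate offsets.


A door frame. The clear opening is 741 mm wide and 2193 mm high. Two 79 mm wide jambs, 171 mm deep, stand either side of the opening from the floor to the top of the opening. A 107 mm thick head sits across the top of both jambs, spanning the full outside width of the frame.


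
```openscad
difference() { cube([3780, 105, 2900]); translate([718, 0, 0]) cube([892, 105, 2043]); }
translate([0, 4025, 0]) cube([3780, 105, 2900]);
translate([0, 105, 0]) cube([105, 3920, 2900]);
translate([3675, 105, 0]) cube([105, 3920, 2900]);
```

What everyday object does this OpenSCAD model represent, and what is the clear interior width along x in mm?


A single room. The interior width is 3570 mm.

Four walls enclosing a rectangle with a door in the front wall — a room. Outside width 3780 minus two 105 mm walls gives 3570 mm.


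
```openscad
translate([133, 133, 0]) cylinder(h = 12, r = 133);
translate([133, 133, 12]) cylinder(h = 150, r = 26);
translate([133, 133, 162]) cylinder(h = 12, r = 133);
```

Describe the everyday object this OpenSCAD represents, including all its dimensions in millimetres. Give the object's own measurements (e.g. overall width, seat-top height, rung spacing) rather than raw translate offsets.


A spool: two coaxial disc flanges of radius 133 mm and thickness 12 mm, joined by a core cylinder of radius 26 mm and height 150 mm. The lower flange rests on z = 0 and the three cylinders share a vertical axis.


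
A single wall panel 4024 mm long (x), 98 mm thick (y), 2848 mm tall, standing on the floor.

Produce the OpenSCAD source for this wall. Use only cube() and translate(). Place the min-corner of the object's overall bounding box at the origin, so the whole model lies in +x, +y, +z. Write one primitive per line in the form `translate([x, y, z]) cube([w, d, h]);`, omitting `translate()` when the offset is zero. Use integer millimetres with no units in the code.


cube([4024, 98, 2848]);


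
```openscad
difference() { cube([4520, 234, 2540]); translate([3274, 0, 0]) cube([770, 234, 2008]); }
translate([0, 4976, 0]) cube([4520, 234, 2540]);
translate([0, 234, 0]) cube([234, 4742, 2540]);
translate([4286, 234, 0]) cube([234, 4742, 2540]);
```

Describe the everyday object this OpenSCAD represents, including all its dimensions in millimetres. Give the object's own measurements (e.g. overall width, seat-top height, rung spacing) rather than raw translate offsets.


A single room: four walls, each 2540 mm tall and 234 mm thick, enclosing an outside footprint 4520×5210 mm (x × y), no floor or roof. The front and back walls (−y and +y sides) run the full x-width; the side walls fit between their inner faces. A door opening 770 mm wide and 2008 mm tall is cut through the front wall from the floor up, its −x edge 3274 mm from the wall's −x end.


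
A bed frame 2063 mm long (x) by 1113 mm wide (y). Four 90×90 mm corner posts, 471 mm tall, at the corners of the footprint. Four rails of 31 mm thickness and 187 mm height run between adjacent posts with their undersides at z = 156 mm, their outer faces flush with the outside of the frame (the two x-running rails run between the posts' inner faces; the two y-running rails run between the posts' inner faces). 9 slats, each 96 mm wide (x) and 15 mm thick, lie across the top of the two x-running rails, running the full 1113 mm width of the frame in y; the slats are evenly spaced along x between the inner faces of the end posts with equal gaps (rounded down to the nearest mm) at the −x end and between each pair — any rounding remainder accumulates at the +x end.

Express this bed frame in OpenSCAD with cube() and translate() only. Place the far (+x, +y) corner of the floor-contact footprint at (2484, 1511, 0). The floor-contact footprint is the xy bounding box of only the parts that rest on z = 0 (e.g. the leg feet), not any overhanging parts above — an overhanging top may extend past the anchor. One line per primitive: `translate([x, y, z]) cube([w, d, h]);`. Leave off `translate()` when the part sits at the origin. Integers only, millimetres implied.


translate([421, 398, 0]) cube([90, 90, 471]);
translate([421, 1421, 0]) cube([90, 90, 471]);
translate([2394, 398, 0]) cube([90, 90, 471]);
translate([2394, 1421, 0]) cube([90, 90, 471]);
translate([511, 398, 156]) cube([1883, 31, 187]);
translate([511, 1480, 156]) cube([1883, 31, 187]);
translate([421, 488, 156]) cube([31, 933, 187]);
translate([2453, 488, 156]) cube([31, 933, 187]);
translate([612, 398, 343]) cube([96, 1113, 15]);
translate([809, 398, 343]) cube([96, 1113, 15]);
translate([1006, 398, 343]) cube([96, 1113, 15]);
translate([1203, 398, 343]) cube([96, 1113, 15]);
translate([1400, 398, 343]) cube([96, 1113, 15]);
translate([1597, 398, 343]) cube([96, 1113, 15]);
translate([1794, 398, 343]) cube([96, 1113, 15]);
translate([1991, 398, 343]) cube([96, 1113, 15]);
translate([2188, 398, 343]) cube([96, 1113, 15]);


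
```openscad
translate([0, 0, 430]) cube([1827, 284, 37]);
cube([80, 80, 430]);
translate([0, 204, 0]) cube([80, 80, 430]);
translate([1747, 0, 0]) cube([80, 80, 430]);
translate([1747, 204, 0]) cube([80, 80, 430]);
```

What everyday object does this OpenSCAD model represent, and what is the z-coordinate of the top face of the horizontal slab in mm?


A bench. The seat-top height is 467 mm.

A long slab on four corner posts — a bench. The slab sits at z = 430 with thickness 37, so the top is 430 + 37 = 467 mm.


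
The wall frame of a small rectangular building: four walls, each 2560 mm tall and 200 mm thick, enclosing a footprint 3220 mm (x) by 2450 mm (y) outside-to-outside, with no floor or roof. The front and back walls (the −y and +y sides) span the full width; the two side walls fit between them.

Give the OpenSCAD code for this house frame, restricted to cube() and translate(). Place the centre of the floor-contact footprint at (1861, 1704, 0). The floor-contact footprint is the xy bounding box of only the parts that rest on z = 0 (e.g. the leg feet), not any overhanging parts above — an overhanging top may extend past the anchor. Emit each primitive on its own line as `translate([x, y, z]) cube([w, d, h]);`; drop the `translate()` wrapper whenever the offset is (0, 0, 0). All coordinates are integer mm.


translate([251, 479, 0]) cube([3220, 200, 2560]);
translate([251, 2729, 0]) cube([3220, 200, 2560]);
translate([251, 679, 0]) cube([200, 2050, 2560]);
translate([3271, 679, 0]) cube([200, 2050, 2560]);


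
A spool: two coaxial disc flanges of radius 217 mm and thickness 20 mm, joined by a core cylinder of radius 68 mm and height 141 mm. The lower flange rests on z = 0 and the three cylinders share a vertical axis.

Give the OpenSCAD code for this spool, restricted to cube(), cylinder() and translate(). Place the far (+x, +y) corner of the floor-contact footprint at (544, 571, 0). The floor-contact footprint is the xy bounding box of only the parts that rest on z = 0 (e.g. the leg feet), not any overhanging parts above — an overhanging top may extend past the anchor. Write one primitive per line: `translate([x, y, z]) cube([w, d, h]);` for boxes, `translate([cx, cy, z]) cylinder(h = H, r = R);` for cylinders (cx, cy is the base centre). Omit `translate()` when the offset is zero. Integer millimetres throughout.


translate([327, 354, 0]) cylinder(h = 20, r = 217);
translate([327, 354, 20]) cylinder(h = 141, r = 68);
translate([327, 354, 161]) cylinder(h = 20, r = 217);


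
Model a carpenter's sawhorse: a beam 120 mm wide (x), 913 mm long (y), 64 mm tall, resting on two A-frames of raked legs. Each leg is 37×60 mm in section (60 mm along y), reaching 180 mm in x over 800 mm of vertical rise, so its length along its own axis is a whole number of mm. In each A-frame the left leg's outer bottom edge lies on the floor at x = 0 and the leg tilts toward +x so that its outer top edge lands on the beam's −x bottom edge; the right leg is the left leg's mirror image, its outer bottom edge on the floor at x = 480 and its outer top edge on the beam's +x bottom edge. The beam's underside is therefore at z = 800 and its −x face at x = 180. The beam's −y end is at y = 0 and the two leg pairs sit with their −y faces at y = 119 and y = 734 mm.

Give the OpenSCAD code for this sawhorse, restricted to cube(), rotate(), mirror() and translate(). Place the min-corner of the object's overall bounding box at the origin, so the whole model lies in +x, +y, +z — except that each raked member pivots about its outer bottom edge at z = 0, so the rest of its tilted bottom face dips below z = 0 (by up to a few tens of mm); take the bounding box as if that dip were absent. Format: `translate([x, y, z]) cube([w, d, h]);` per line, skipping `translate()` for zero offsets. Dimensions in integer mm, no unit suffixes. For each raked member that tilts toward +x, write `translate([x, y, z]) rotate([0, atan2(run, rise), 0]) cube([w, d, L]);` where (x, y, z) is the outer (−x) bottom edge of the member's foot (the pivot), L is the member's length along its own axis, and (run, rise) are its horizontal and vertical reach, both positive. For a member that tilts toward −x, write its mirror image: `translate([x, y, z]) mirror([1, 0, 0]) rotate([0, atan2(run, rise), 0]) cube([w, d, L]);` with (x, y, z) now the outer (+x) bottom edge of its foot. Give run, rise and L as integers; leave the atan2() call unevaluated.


translate([180, 0, 800]) cube([120, 913, 64]);
translate([0, 119, 0]) rotate([0, atan2(180, 800), 0]) cube([37, 60, 820]);
translate([480, 119, 0]) mirror([1, 0, 0]) rotate([0, atan2(180, 800), 0]) cube([37, 60, 820]);
translate([0, 734, 0]) rotate([0, atan2(180, 800), 0]) cube([37, 60, 820]);
translate([480, 734, 0]) mirror([1, 0, 0]) rotate([0, atan2(180, 800), 0]) cube([37, 60, 820]);


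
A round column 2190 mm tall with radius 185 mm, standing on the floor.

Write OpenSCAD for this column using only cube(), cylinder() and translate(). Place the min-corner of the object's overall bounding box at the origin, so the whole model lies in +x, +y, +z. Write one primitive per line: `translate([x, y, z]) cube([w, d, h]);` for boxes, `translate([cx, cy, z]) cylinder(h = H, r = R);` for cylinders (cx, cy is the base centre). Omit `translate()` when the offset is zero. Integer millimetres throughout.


translate([185, 185, 0]) cylinder(h = 2190, r = 185);


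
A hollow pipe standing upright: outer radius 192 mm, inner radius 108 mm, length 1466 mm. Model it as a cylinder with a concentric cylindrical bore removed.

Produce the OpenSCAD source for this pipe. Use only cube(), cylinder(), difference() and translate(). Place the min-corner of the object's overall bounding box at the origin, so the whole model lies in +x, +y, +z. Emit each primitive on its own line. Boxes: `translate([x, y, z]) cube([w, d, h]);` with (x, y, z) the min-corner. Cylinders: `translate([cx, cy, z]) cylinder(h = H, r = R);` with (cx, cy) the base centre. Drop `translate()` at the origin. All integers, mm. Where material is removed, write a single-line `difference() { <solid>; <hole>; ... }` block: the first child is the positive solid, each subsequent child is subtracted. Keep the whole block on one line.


difference() { translate([192, 192, 0]) cylinder(h = 1466, r = 192); translate([192, 192, 0]) cylinder(h = 1466, r = 108); }


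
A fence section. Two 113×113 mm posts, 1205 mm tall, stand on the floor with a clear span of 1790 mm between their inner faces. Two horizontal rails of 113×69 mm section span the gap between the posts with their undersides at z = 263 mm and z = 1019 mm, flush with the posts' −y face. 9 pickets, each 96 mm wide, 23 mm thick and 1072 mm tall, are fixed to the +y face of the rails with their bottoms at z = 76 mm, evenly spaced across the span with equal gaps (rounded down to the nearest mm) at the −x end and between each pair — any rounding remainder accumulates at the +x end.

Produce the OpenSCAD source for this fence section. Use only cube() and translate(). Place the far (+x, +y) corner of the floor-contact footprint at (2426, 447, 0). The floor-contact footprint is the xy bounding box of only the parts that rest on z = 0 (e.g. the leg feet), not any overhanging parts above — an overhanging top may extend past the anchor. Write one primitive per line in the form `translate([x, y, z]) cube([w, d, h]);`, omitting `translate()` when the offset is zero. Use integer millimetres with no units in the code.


translate([410, 334, 0]) cube([113, 113, 1205]);
translate([2313, 334, 0]) cube([113, 113, 1205]);
translate([523, 334, 263]) cube([1790, 113, 69]);
translate([523, 334, 1019]) cube([1790, 113, 69]);
translate([615, 447, 76]) cube([96, 23, 1072]);
translate([803, 447, 76]) cube([96, 23, 1072]);
translate([991, 447, 76]) cube([96, 23, 1072]);
translate([1179, 447, 76]) cube([96, 23, 1072]);
translate([1367, 447, 76]) cube([96, 23, 1072]);
translate([1555, 447, 76]) cube([96, 23, 1072]);
translate([1743, 447, 76]) cube([96, 23, 1072]);
translate([1931, 447, 76]) cube([96, 23, 1072]);
translate([2119, 447, 76]) cube([96, 23, 1072]);


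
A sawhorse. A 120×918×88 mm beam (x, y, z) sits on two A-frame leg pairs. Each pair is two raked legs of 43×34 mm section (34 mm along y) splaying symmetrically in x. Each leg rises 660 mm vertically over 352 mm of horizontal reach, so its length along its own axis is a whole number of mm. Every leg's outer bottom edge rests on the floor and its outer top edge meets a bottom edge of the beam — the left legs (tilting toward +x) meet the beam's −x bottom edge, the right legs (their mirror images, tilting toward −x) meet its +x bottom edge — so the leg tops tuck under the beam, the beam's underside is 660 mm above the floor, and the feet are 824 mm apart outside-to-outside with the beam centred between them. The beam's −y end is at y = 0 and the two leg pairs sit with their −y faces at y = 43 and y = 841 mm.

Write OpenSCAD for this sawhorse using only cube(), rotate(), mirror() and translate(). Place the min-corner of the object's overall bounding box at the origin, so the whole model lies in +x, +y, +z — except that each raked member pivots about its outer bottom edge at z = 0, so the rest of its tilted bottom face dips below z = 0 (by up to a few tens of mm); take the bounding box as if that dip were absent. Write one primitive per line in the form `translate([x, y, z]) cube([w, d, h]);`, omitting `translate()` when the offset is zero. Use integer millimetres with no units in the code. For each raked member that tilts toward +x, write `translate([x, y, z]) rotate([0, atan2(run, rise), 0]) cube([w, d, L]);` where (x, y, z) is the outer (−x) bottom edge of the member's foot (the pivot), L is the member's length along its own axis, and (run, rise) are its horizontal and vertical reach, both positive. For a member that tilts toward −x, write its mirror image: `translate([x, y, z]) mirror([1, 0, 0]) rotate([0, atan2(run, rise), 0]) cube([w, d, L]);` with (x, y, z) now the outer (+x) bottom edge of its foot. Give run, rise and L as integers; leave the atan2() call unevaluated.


translate([352, 0, 660]) cube([120, 918, 88]);
translate([0, 43, 0]) rotate([0, atan2(352, 660), 0]) cube([43, 34, 748]);
translate([824, 43, 0]) mirror([1, 0, 0]) rotate([0, atan2(352, 660), 0]) cube([43, 34, 748]);
translate([0, 841, 0]) rotate([0, atan2(352, 660), 0]) cube([43, 34, 748]);
translate([824, 841, 0]) mirror([1, 0, 0]) rotate([0, atan2(352, 660), 0]) cube([43, 34, 748]);


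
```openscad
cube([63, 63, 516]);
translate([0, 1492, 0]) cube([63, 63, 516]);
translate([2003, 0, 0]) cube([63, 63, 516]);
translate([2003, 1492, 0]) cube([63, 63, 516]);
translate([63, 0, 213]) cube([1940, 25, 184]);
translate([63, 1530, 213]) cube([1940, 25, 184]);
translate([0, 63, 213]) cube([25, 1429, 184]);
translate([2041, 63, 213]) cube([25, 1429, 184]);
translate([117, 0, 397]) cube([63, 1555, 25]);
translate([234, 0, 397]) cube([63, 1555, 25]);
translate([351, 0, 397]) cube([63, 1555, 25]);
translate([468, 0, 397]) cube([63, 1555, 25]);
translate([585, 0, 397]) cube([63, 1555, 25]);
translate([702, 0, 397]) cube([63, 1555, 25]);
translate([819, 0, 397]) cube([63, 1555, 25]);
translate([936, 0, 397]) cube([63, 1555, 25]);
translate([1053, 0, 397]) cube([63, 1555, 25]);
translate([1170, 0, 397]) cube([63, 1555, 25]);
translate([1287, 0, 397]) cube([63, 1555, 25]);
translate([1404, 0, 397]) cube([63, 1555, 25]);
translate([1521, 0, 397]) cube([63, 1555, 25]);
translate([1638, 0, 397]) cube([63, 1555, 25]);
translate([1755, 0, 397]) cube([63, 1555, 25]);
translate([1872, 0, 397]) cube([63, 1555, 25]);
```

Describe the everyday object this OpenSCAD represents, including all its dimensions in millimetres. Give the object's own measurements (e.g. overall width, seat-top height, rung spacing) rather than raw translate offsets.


A bed frame 2066 mm long (x) by 1555 mm wide (y). Four 63×63 mm corner posts, 516 mm tall, at the corners of the footprint. Four rails of 25 mm thickness and 184 mm height run between adjacent posts with their undersides at z = 213 mm, their outer faces flush with the outside of the frame (the two x-running rails run between the posts' inner faces; the two y-running rails run between the posts' inner faces). 16 slats, each 63 mm wide (x) and 25 mm thick, lie across the top of the two x-running rails, running the full 1555 mm width of the frame in y; along x they sit between the end posts with a 54 mm gap after the −x posts and between neighbouring slats, leaving 68 mm before the +x posts.


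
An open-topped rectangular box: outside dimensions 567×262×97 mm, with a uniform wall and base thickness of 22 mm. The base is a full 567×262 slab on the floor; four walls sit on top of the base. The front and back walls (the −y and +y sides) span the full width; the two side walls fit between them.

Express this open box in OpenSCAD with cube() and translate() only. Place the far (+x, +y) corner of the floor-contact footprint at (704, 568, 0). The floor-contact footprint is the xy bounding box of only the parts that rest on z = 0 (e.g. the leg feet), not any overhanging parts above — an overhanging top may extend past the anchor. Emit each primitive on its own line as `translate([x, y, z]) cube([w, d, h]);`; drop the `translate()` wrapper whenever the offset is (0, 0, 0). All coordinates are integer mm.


translate([137, 306, 0]) cube([567, 262, 22]);
translate([137, 306, 22]) cube([567, 22, 75]);
translate([137, 546, 22]) cube([567, 22, 75]);
translate([137, 328, 22]) cube([22, 218, 75]);
translate([682, 328, 22]) cube([22, 218, 75]);


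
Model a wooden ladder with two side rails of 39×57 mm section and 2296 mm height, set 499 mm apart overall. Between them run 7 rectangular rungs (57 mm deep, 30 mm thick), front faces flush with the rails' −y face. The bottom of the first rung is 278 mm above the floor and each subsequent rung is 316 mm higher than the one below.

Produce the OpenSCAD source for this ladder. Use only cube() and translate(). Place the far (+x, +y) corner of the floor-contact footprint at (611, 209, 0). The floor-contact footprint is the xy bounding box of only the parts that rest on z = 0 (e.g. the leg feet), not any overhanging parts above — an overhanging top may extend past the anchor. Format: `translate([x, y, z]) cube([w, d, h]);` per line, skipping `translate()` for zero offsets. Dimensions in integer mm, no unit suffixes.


// rung span = 499 - 2*39 = 421
// rung[k] z = 278 + k*316
translate([112, 152, 0]) cube([39, 57, 2296]);
translate([572, 152, 0]) cube([39, 57, 2296]);
translate([151, 152, 278]) cube([421, 57, 30]);
translate([151, 152, 594]) cube([421, 57, 30]);
translate([151, 152, 910]) cube([421, 57, 30]);
translate([151, 152, 1226]) cube([421, 57, 30]);
translate([151, 152, 1542]) cube([421, 57, 30]);
translate([151, 152, 1858]) cube([421, 57, 30]);
translate([151, 152, 2174]) cube([421, 57, 30]);


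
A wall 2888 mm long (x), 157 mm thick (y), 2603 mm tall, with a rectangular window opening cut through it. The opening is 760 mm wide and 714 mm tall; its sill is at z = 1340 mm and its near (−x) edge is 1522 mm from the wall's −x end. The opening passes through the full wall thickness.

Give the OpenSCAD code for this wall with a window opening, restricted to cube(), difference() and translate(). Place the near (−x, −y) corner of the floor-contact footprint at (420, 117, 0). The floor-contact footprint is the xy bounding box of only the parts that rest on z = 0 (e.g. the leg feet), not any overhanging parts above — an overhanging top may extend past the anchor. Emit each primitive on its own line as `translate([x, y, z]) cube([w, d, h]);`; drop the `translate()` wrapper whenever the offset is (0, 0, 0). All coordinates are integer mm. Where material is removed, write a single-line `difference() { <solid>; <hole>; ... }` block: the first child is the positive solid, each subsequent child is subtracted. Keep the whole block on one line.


difference() { translate([420, 117, 0]) cube([2888, 157, 2603]); translate([1942, 117, 1340]) cube([760, 157, 714]); }


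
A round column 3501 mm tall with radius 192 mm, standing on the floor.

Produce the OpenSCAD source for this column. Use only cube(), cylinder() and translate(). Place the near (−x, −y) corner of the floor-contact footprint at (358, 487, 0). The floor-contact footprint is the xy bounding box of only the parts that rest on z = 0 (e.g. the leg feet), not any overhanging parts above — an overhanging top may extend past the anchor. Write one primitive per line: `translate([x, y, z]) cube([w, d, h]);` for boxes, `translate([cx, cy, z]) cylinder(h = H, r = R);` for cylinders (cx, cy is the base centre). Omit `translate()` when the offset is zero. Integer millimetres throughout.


translate([550, 679, 0]) cylinder(h = 3501, r = 192);


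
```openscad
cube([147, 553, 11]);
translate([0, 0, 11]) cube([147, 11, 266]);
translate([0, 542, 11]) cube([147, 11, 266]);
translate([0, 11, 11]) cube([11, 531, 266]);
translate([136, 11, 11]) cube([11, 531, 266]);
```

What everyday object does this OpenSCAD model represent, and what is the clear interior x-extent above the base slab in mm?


An open box. The internal width is 125 mm.

A 147×553 base slab with four walls standing on it — an open box. The base is 147 mm wide and the walls are 11 mm thick, so the internal width is 147 − 2 × 11 = 125 mm.


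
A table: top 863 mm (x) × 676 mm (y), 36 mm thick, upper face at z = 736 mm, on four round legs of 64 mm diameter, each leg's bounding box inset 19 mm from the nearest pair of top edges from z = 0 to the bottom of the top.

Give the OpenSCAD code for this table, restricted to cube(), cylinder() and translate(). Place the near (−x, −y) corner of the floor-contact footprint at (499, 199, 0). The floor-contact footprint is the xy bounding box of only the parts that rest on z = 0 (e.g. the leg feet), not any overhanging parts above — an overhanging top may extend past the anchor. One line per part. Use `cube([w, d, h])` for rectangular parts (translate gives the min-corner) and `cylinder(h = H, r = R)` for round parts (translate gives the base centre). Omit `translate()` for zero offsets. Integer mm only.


translate([480, 180, 700]) cube([863, 676, 36]);
translate([531, 231, 0]) cylinder(h = 700, r = 32);
translate([1292, 231, 0]) cylinder(h = 700, r = 32);
translate([531, 805, 0]) cylinder(h = 700, r = 32);
translate([1292, 805, 0]) cylinder(h = 700, r = 32);


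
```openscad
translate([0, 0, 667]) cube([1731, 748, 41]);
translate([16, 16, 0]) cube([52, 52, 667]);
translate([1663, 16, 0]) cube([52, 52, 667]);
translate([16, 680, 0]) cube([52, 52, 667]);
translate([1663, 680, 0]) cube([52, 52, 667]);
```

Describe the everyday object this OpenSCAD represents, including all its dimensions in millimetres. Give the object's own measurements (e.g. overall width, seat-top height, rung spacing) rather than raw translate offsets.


A table: top 1731 mm (x) × 748 mm (y), 41 mm thick, upper face at z = 708 mm, on four 52×52 mm square legs, each inset 16 mm from the nearest pair of top edges from z = 0 to the bottom of the top.


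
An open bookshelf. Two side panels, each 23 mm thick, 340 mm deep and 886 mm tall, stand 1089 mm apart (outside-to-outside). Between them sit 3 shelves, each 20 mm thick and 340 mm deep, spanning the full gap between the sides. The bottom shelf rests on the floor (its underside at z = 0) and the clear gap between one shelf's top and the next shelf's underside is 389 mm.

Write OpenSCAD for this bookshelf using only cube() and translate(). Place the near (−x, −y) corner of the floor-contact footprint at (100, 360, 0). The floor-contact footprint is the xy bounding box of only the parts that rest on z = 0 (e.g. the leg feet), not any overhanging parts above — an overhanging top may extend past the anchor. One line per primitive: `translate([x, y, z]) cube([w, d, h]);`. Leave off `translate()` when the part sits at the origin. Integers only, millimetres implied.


translate([100, 360, 0]) cube([23, 340, 886]);
translate([1166, 360, 0]) cube([23, 340, 886]);
translate([123, 360, 0]) cube([1043, 340, 20]);
translate([123, 360, 409]) cube([1043, 340, 20]);
translate([123, 360, 818]) cube([1043, 340, 20]);


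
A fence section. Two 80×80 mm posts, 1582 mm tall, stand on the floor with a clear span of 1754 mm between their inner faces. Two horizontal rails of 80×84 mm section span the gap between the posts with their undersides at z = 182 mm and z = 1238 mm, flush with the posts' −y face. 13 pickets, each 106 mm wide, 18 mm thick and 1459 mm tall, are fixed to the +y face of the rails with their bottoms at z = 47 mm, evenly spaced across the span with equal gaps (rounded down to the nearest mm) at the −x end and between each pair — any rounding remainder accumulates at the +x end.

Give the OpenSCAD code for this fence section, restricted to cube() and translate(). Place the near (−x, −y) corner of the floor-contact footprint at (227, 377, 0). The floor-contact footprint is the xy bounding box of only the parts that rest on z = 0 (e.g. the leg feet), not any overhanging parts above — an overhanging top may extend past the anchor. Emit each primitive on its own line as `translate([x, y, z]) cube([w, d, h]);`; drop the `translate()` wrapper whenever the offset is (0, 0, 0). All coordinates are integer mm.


translate([227, 377, 0]) cube([80, 80, 1582]);
translate([2061, 377, 0]) cube([80, 80, 1582]);
translate([307, 377, 182]) cube([1754, 80, 84]);
translate([307, 377, 1238]) cube([1754, 80, 84]);
translate([333, 457, 47]) cube([106, 18, 1459]);
translate([465, 457, 47]) cube([106, 18, 1459]);
translate([597, 457, 47]) cube([106, 18, 1459]);
translate([729, 457, 47]) cube([106, 18, 1459]);
translate([861, 457, 47]) cube([106, 18, 1459]);
translate([993, 457, 47]) cube([106, 18, 1459]);
translate([1125, 457, 47]) cube([106, 18, 1459]);
translate([1257, 457, 47]) cube([106, 18, 1459]);
translate([1389, 457, 47]) cube([106, 18, 1459]);
translate([1521, 457, 47]) cube([106, 18, 1459]);
translate([1653, 457, 47]) cube([106, 18, 1459]);
translate([1785, 457, 47]) cube([106, 18, 1459]);
translate([1917, 457, 47]) cube([106, 18, 1459]);


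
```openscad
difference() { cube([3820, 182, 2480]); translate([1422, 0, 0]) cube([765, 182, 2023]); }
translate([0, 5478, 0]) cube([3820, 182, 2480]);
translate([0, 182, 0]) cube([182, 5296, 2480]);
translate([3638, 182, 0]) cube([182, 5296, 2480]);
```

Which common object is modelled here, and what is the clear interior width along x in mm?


A single room. The interior width is 3456 mm.

Four walls enclosing a rectangle with a door in the front wall — a room. Outside width 3820 minus two 182 mm walls gives 3456 mm.


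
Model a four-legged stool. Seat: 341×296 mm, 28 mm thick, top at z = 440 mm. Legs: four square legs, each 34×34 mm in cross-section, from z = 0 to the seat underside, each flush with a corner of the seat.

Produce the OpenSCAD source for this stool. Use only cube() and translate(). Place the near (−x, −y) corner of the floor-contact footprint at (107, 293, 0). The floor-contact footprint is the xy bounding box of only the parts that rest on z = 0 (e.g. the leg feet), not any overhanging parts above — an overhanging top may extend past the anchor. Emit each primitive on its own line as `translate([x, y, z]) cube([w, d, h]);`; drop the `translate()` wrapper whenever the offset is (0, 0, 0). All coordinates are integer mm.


// leg_h = 440 - 28 = 412
translate([107, 293, 412]) cube([341, 296, 28]);
translate([107, 293, 0]) cube([34, 34, 412]);
translate([414, 293, 0]) cube([34, 34, 412]);
translate([107, 555, 0]) cube([34, 34, 412]);
translate([414, 555, 0]) cube([34, 34, 412]);


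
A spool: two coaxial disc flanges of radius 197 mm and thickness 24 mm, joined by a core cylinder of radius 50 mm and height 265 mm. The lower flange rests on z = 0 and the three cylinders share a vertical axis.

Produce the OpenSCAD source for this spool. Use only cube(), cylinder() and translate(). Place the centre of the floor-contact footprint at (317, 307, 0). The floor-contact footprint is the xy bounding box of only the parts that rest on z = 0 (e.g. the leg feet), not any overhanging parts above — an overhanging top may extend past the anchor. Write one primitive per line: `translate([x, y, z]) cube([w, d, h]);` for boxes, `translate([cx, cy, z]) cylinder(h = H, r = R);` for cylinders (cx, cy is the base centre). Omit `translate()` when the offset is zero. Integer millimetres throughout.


translate([317, 307, 0]) cylinder(h = 24, r = 197);
translate([317, 307, 24]) cylinder(h = 265, r = 50);
translate([317, 307, 289]) cylinder(h = 24, r = 197);


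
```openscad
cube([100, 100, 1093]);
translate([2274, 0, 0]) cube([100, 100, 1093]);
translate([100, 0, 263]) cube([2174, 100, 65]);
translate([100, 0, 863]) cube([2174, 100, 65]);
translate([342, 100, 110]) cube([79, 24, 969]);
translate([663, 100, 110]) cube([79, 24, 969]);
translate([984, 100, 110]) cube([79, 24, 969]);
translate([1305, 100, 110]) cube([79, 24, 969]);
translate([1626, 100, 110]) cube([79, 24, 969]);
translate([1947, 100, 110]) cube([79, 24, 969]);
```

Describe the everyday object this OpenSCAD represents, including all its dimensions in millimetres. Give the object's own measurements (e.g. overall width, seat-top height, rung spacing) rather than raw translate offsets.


A fence section. Two 100×100 mm posts, 1093 mm tall, stand on the floor with a clear span of 2174 mm between their inner faces. Two horizontal rails of 100×65 mm section span the gap between the posts with their undersides at z = 263 mm and z = 863 mm, flush with the posts' −y face. 6 pickets, each 79 mm wide, 24 mm thick and 969 mm tall, are fixed to the +y face of the rails with their bottoms at z = 110 mm, spaced across the span with a 242 mm gap after the −x post and between neighbouring pickets, with 248 mm left before the +x post.
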